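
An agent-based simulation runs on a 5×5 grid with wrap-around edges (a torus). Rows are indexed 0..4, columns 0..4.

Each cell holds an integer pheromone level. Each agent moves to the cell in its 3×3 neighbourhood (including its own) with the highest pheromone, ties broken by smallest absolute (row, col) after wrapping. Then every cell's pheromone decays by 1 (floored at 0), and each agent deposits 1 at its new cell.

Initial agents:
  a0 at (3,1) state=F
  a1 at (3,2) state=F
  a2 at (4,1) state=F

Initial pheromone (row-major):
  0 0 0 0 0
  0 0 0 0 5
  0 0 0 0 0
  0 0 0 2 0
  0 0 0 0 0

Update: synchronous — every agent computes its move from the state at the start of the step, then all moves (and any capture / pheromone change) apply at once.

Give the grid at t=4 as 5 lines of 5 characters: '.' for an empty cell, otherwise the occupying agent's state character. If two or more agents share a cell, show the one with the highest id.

t=1: a0@(2,0) a1@(3,3) a2@(0,0) | pheromone: 1 0 0 0 0 / 0 0 0 0 4 / 1 0 0 0 0 / 0 0 0 2 0 / 0 0 0 0 0
t=2: a0@(1,4) a1@(3,3) a2@(1,4) | pheromone: 0 0 0 0 0 / 0 0 0 0 5 / 0 0 0 0 0 / 0 0 0 2 0 / 0 0 0 0 0
t=3: a0@(1,4) a1@(3,3) a2@(1,4) | pheromone: 0 0 0 0 0 / 0 0 0 0 6 / 0 0 0 0 0 / 0 0 0 2 0 / 0 0 0 0 0
t=4: a0@(1,4) a1@(3,3) a2@(1,4) | pheromone: 0 0 0 0 0 / 0 0 0 0 7 / 0 0 0 0 0 / 0 0 0 2 0 / 0 0 0 0 0

.....
....F
.....
...F.
.....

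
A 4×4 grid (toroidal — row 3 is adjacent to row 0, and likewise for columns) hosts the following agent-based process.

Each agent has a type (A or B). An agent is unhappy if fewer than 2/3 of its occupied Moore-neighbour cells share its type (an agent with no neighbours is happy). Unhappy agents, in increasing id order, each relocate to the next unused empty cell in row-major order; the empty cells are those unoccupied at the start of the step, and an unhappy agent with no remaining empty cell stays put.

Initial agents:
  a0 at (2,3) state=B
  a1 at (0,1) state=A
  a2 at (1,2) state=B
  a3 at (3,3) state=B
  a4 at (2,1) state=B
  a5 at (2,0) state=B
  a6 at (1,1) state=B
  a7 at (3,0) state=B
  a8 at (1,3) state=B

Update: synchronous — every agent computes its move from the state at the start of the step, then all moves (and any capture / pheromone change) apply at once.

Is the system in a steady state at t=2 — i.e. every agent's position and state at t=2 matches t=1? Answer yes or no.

t=1: a0@(2,3):B a1@(0,0):A a2@(1,2):B a3@(3,3):B a4@(2,1):B a5@(2,0):B a6@(1,1):B a7@(3,0):B a8@(1,3):B
t=2: a0@(2,3):B a1@(0,1):A a2@(1,2):B a3@(3,3):B a4@(2,1):B a5@(2,0):B a6@(1,1):B a7@(3,0):B a8@(1,3):B

no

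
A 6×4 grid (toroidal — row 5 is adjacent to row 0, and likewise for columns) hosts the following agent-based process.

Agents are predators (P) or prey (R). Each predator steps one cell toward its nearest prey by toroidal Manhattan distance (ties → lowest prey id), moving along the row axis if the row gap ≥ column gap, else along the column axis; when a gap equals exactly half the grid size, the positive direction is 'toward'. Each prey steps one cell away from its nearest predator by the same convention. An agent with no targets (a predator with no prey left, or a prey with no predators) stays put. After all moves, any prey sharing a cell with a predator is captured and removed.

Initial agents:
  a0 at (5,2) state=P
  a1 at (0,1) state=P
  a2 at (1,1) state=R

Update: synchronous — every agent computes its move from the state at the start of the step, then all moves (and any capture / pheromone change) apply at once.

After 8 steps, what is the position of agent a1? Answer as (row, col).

(2, 1)

t=1: a0@(0,2):P a1@(1,1):P a2@(2,1):R
t=2: a0@(1,2):P a1@(2,1):P a2@(3,1):R
t=3: a0@(2,2):P a1@(3,1):P a2@(4,1):R
t=4: a0@(3,2):P a1@(4,1):P a2@(5,1):R
t=5: a0@(4,2):P a1@(5,1):P a2@(0,1):R
t=6: a0@(5,2):P a1@(0,1):P a2@(1,1):R
t=7: a0@(0,2):P a1@(1,1):P a2@(2,1):R
t=8: a0@(1,2):P a1@(2,1):P a2@(3,1):R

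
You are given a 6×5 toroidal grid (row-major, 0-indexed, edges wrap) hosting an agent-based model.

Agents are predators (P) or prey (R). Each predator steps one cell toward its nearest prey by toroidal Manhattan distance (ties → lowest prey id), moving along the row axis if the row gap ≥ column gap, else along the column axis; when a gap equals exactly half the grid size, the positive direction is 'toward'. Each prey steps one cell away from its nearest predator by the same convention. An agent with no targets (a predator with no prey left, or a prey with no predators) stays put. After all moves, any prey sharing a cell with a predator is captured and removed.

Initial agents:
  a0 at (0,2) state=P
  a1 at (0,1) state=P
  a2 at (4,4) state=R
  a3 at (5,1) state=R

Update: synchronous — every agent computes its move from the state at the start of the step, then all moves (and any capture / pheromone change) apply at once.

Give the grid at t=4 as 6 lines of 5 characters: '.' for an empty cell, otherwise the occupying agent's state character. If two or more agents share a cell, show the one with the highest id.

....R
.R...
.PP..
.....
.....
.....

t=1: a0@(5,2):P a1@(5,1):P a2@(3,4):R a3@(4,1):R
t=2: a0@(4,2):P a1@(4,1):P a2@(2,4):R a3@(3,1):R
t=3: a0@(3,2):P a1@(3,1):P a2@(1,4):R a3@(2,1):R
t=4: a0@(2,2):P a1@(2,1):P a2@(0,4):R a3@(1,1):R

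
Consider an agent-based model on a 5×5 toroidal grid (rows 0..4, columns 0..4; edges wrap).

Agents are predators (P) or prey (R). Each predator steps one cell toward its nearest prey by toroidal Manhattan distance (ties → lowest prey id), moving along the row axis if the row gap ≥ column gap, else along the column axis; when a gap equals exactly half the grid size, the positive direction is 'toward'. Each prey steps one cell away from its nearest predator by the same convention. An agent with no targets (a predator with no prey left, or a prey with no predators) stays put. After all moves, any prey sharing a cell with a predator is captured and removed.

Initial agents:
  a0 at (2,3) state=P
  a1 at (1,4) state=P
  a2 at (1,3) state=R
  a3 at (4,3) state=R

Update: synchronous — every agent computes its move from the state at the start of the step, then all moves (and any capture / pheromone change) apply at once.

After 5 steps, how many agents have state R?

2

t=1: a0@(1,3):P a1@(1,3):P a2@(0,3):R a3@(0,3):R
t=2: a0@(0,3):P a1@(0,3):P a2@(4,3):R a3@(4,3):R
t=3: a0@(4,3):P a1@(4,3):P a2@(3,3):R a3@(3,3):R
t=4: a0@(3,3):P a1@(3,3):P a2@(2,3):R a3@(2,3):R
t=5: a0@(2,3):P a1@(2,3):P a2@(1,3):R a3@(1,3):R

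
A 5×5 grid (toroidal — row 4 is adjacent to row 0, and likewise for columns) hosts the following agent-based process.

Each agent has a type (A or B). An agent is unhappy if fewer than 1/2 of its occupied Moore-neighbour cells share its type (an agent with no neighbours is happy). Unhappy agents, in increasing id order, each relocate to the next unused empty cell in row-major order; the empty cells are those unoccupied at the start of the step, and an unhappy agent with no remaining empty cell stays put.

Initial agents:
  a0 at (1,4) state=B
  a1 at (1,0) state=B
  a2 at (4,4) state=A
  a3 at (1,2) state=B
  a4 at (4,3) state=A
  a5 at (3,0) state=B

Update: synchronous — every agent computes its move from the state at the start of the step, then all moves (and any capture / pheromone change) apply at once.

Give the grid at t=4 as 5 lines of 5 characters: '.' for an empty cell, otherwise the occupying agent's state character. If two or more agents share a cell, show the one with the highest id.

B....
B.B.B
.....
.....
...AA

t=1: a0@(1,4):B a1@(1,0):B a2@(4,4):A a3@(1,2):B a4@(4,3):A a5@(0,0):B
t=2: (unchanged — steady state)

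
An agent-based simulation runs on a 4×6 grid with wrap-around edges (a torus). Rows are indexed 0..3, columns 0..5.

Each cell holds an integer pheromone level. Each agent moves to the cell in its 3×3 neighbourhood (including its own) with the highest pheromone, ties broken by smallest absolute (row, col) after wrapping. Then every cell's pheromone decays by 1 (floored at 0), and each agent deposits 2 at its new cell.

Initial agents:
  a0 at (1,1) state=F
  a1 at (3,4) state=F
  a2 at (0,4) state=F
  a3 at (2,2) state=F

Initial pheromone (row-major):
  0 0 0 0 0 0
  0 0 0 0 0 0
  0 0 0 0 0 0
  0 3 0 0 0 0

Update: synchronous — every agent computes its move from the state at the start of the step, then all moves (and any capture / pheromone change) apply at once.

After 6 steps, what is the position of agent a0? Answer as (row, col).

t=1: a0@(0,0) a1@(0,3) a2@(0,3) a3@(3,1) | pheromone: 2 0 0 4 0 0 / 0 0 0 0 0 0 / 0 0 0 0 0 0 / 0 4 0 0 0 0
t=2: a0@(3,1) a1@(0,3) a2@(0,3) a3@(3,1) | pheromone: 1 0 0 7 0 0 / 0 0 0 0 0 0 / 0 0 0 0 0 0 / 0 7 0 0 0 0
t=3: a0@(3,1) a1@(0,3) a2@(0,3) a3@(3,1) | pheromone: 0 0 0 10 0 0 / 0 0 0 0 0 0 / 0 0 0 0 0 0 / 0 10 0 0 0 0
t=4: a0@(3,1) a1@(0,3) a2@(0,3) a3@(3,1) | pheromone: 0 0 0 13 0 0 / 0 0 0 0 0 0 / 0 0 0 0 0 0 / 0 13 0 0 0 0
t=5: a0@(3,1) a1@(0,3) a2@(0,3) a3@(3,1) | pheromone: 0 0 0 16 0 0 / 0 0 0 0 0 0 / 0 0 0 0 0 0 / 0 16 0 0 0 0
t=6: a0@(3,1) a1@(0,3) a2@(0,3) a3@(3,1) | pheromone: 0 0 0 19 0 0 / 0 0 0 0 0 0 / 0 0 0 0 0 0 / 0 19 0 0 0 0

(3, 1)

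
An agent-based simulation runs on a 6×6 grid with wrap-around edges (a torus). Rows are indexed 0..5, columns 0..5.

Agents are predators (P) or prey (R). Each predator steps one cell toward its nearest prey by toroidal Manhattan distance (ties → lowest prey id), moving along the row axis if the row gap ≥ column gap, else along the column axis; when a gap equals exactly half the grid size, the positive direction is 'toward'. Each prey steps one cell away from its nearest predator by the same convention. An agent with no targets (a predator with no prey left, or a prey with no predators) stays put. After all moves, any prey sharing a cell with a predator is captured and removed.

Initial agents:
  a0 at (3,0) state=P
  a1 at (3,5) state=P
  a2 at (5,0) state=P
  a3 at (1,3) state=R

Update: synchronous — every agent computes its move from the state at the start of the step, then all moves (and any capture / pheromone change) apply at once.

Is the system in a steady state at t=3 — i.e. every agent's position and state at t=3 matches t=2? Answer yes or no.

t=1: a0@(3,1):P a1@(2,5):P a2@(5,1):P a3@(0,3):R
t=2: a0@(4,1):P a1@(1,5):P a2@(5,2):P a3@(0,4):R
t=3: a0@(4,2):P a1@(0,5):P a2@(5,3):P a3@(5,4):R

no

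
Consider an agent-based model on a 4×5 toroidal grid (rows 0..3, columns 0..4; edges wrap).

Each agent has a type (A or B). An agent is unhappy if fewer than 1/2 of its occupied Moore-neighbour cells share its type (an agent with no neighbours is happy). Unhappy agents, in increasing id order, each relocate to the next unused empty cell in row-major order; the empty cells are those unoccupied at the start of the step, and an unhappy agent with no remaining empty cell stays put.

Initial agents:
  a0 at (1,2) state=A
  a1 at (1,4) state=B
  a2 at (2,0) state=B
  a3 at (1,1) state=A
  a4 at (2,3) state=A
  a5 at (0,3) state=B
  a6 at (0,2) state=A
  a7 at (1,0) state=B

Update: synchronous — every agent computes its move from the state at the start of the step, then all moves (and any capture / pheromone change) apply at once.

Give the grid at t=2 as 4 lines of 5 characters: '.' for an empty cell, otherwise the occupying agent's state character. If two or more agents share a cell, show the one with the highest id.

BAA..
B.A.B
B..A.
.....

t=1: a0@(1,2):A a1@(1,4):B a2@(2,0):B a3@(1,1):A a4@(2,3):A a5@(0,0):B a6@(0,2):A a7@(1,0):B
t=2: a0@(1,2):A a1@(1,4):B a2@(2,0):B a3@(0,1):A a4@(2,3):A a5@(0,0):B a6@(0,2):A a7@(1,0):B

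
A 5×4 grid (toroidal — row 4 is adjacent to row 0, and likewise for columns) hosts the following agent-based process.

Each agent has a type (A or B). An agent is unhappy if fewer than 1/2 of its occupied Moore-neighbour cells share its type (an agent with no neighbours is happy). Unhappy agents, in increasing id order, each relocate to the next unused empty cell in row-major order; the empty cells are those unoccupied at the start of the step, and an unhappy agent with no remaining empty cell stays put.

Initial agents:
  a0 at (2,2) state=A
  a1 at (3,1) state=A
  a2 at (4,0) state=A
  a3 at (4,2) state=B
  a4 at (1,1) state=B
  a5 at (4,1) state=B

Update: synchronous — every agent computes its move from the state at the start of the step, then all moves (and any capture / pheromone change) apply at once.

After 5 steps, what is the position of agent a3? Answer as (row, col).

t=1: a0@(2,2):A a1@(3,1):A a2@(4,0):A a3@(4,2):B a4@(0,0):B a5@(0,1):B
t=2: a0@(2,2):A a1@(3,1):A a2@(0,2):A a3@(4,2):B a4@(0,0):B a5@(0,1):B
t=3: a0@(2,2):A a1@(3,1):A a2@(0,3):A a3@(1,0):B a4@(0,0):B a5@(0,1):B
t=4: a0@(2,2):A a1@(3,1):A a2@(0,2):A a3@(1,0):B a4@(0,0):B a5@(0,1):B
t=5: a0@(2,2):A a1@(3,1):A a2@(0,3):A a3@(1,0):B a4@(0,0):B a5@(0,1):B

(1, 0)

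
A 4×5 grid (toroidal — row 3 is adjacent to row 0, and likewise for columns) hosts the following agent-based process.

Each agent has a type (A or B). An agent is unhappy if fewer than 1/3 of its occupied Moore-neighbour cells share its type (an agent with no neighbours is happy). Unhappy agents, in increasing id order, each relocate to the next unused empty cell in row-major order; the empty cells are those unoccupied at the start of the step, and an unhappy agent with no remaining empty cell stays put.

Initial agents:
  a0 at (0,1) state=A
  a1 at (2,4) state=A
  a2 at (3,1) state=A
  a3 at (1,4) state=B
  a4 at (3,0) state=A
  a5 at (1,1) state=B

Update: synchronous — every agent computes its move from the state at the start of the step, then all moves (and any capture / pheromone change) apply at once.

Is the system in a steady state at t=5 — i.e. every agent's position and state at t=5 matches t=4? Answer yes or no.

t=1: a0@(0,1):A a1@(2,4):A a2@(3,1):A a3@(0,0):B a4@(3,0):A a5@(0,2):B
t=2: a0@(0,1):A a1@(2,4):A a2@(3,1):A a3@(0,3):B a4@(3,0):A a5@(0,4):B
t=3: (unchanged — steady state)

yes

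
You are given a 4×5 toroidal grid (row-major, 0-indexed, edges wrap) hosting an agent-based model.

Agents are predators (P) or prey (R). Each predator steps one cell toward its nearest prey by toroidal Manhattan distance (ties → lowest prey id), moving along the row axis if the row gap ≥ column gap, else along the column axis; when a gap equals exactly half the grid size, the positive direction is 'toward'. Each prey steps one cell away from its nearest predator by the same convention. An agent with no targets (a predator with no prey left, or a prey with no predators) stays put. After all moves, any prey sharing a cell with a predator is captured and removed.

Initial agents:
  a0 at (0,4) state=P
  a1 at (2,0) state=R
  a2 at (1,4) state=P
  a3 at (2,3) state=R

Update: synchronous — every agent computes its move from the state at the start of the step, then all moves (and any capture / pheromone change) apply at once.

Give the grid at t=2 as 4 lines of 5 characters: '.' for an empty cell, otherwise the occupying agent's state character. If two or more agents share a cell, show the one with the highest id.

R..R.
.....
....P
....P

t=1: a0@(1,4):P a1@(3,0):R a2@(2,4):P a3@(3,3):R
t=2: a0@(2,4):P a1@(0,0):R a2@(3,4):P a3@(0,3):R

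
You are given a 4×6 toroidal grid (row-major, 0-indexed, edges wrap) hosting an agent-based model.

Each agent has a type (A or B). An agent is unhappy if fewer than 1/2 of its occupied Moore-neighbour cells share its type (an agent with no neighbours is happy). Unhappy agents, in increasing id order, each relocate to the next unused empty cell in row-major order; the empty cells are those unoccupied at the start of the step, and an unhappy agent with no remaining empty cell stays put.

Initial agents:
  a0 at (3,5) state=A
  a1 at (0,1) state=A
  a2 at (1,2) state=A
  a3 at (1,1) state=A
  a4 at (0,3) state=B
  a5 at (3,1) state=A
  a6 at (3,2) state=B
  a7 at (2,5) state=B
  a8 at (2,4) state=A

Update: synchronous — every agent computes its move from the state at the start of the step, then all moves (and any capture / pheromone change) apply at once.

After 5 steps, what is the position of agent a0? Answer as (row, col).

(3, 5)

t=1: a0@(3,5):A a1@(0,1):A a2@(1,2):A a3@(1,1):A a4@(0,3):B a5@(3,1):A a6@(0,0):B a7@(0,2):B a8@(2,4):A
t=2: a0@(3,5):A a1@(0,1):A a2@(1,2):A a3@(1,1):A a4@(0,3):B a5@(0,4):A a6@(0,5):B a7@(1,0):B a8@(2,4):A
t=3: a0@(3,5):A a1@(0,1):A a2@(1,2):A a3@(1,1):A a4@(0,0):B a5@(0,2):A a6@(1,3):B a7@(1,4):B a8@(2,4):A
t=4: a0@(3,5):A a1@(0,1):A a2@(1,2):A a3@(1,1):A a4@(0,3):B a5@(0,2):A a6@(0,4):B a7@(1,4):B a8@(0,5):A
t=5: a0@(3,5):A a1@(0,1):A a2@(1,2):A a3@(1,1):A a4@(0,3):B a5@(0,2):A a6@(0,4):B a7@(1,4):B a8@(0,0):A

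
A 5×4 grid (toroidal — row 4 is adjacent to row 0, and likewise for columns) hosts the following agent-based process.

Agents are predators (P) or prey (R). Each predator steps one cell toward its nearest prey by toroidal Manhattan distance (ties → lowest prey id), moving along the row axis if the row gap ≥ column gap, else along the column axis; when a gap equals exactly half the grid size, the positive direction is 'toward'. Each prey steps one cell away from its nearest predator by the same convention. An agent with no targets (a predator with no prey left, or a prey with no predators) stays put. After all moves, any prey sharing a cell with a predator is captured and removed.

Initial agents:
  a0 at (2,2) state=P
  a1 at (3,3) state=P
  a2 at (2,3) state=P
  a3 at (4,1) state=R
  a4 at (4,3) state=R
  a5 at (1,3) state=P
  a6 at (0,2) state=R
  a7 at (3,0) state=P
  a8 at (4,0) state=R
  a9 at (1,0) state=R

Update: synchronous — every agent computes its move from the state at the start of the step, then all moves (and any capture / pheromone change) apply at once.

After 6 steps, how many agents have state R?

t=1: a0@(1,2):P a1@(4,3):P a2@(3,3):P a3@(0,1):R a4@(0,3):R a5@(1,0):P a6@(4,2):R a7@(4,0):P a8@(0,0):R a9@(1,1):R
t=2: a0@(1,1):P a1@(0,3):P a2@(4,3):P a3@(4,1):R a4@(1,3):R a5@(0,0):P a6@(4,1):R a7@(0,0):P a8@(4,0):R a9@(1,0):R
t=3: a0@(1,0):P a1@(1,3):P a2@(4,0):P a3@(3,1):R a4@(2,3):R a5@(4,0):P a6@(3,1):R a7@(4,0):P a8@(4,1):R
t=4: a0@(2,0):P a1@(2,3):P a2@(4,1):P a3@(2,1):R a4@(3,3):R a5@(4,1):P a6@(2,1):R a7@(4,1):P a8@(4,2):R
t=5: a0@(2,1):P a1@(3,3):P a2@(4,2):P a3@(2,2):R a4@(4,3):R a5@(4,2):P a6@(2,2):R a7@(4,2):P a8@(4,3):R
t=6: a0@(2,2):P a1@(4,3):P a2@(4,3):P a3@(2,3):R a4@(0,3):R a5@(4,3):P a6@(2,3):R a7@(4,3):P a8@(0,3):R

4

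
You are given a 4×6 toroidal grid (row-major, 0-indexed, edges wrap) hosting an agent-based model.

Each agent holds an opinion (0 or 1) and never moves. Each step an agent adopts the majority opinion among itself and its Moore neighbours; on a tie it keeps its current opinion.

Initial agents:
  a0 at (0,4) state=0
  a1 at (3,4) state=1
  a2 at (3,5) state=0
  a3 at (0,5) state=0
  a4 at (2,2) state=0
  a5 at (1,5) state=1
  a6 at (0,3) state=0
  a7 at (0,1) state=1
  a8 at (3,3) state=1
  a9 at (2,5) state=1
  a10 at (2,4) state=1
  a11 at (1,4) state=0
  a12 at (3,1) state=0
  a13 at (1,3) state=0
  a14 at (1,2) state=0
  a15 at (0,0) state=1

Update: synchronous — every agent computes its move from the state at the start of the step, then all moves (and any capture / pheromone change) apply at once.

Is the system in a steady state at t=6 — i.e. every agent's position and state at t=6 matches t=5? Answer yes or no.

no

t=1: a0@(0,4):0 a1@(3,4):1 a2@(3,5):1 a3@(0,5):0 a4@(2,2):0 a5@(1,5):1 a6@(0,3):0 a7@(0,1):1 a8@(3,3):1 a9@(2,5):1 a10@(2,4):1 a11@(1,4):0 a12@(3,1):0 a13@(1,3):0 a14@(1,2):0 a15@(0,0):1
t=2: a0@(0,4):0 a1@(3,4):1 a2@(3,5):1 a3@(0,5):1 a4@(2,2):0 a5@(1,5):1 a6@(0,3):0 a7@(0,1):1 a8@(3,3):1 a9@(2,5):1 a10@(2,4):1 a11@(1,4):0 a12@(3,1):0 a13@(1,3):0 a14@(1,2):0 a15@(0,0):1
t=3: a0@(0,4):1 a1@(3,4):1 a2@(3,5):1 a3@(0,5):1 a4@(2,2):0 a5@(1,5):1 a6@(0,3):0 a7@(0,1):1 a8@(3,3):1 a9@(2,5):1 a10@(2,4):1 a11@(1,4):0 a12@(3,1):0 a13@(1,3):0 a14@(1,2):0 a15@(0,0):1
t=4: a0@(0,4):1 a1@(3,4):1 a2@(3,5):1 a3@(0,5):1 a4@(2,2):0 a5@(1,5):1 a6@(0,3):0 a7@(0,1):1 a8@(3,3):1 a9@(2,5):1 a10@(2,4):1 a11@(1,4):1 a12@(3,1):0 a13@(1,3):0 a14@(1,2):0 a15@(0,0):1
t=5: a0@(0,4):1 a1@(3,4):1 a2@(3,5):1 a3@(0,5):1 a4@(2,2):0 a5@(1,5):1 a6@(0,3):1 a7@(0,1):1 a8@(3,3):1 a9@(2,5):1 a10@(2,4):1 a11@(1,4):1 a12@(3,1):0 a13@(1,3):0 a14@(1,2):0 a15@(0,0):1
t=6: a0@(0,4):1 a1@(3,4):1 a2@(3,5):1 a3@(0,5):1 a4@(2,2):0 a5@(1,5):1 a6@(0,3):1 a7@(0,1):1 a8@(3,3):1 a9@(2,5):1 a10@(2,4):1 a11@(1,4):1 a12@(3,1):0 a13@(1,3):1 a14@(1,2):0 a15@(0,0):1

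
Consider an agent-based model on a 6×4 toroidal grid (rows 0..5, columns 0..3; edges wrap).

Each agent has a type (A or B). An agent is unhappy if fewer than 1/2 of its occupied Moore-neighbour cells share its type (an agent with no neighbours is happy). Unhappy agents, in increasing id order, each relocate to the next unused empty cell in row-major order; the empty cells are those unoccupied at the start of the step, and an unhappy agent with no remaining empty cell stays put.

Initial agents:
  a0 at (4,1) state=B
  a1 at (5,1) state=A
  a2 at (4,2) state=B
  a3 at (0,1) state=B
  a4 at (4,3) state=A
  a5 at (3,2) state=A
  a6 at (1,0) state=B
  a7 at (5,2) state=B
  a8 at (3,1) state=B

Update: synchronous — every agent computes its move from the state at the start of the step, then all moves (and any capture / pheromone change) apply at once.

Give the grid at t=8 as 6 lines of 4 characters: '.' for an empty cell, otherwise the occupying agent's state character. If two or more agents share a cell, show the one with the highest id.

B.A.
BAA.
....
.B..
.BB.
..B.

t=1: a0@(4,1):B a1@(0,0):A a2@(4,2):B a3@(0,1):B a4@(0,2):A a5@(0,3):A a6@(1,0):B a7@(5,2):B a8@(3,1):B
t=2: a0@(4,1):B a1@(1,1):A a2@(4,2):B a3@(0,1):B a4@(1,2):A a5@(0,3):A a6@(1,3):B a7@(5,2):B a8@(3,1):B
t=3: a0@(4,1):B a1@(1,1):A a2@(4,2):B a3@(0,0):B a4@(1,2):A a5@(0,2):A a6@(1,0):B a7@(5,2):B a8@(3,1):B
t=4: (unchanged — steady state)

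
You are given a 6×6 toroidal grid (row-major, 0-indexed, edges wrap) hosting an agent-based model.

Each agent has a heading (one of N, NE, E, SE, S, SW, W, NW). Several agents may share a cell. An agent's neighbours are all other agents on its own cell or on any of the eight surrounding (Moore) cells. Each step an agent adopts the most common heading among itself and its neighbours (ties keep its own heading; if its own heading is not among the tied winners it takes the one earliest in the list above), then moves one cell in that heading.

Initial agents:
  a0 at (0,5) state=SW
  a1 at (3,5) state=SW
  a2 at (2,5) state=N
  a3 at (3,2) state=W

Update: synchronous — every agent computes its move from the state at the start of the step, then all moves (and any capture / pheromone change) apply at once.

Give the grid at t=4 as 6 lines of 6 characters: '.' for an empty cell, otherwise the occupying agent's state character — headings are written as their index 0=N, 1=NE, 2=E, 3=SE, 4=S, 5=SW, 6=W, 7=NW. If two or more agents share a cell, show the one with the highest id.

......
.5....
......
....6.
.5...0
......

t=1: a0@(1,4):SW a1@(4,4):SW a2@(1,5):N a3@(3,1):W
t=2: a0@(2,3):SW a1@(5,3):SW a2@(0,5):N a3@(3,0):W
t=3: a0@(3,2):SW a1@(0,2):SW a2@(5,5):N a3@(3,5):W
t=4: a0@(4,1):SW a1@(1,1):SW a2@(4,5):N a3@(3,4):W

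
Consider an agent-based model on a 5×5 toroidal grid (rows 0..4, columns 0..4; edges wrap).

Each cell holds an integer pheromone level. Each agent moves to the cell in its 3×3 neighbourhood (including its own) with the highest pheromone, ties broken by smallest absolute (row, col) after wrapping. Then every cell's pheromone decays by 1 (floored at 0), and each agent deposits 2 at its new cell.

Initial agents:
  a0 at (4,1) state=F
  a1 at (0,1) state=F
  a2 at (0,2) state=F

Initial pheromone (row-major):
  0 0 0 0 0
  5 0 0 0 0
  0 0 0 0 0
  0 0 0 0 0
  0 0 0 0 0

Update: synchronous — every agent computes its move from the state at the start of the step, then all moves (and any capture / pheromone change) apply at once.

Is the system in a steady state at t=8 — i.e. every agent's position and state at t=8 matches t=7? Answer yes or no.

t=1: a0@(0,0) a1@(1,0) a2@(0,1) | pheromone: 2 2 0 0 0 / 6 0 0 0 0 / 0 0 0 0 0 / 0 0 0 0 0 / 0 0 0 0 0
t=2: a0@(1,0) a1@(1,0) a2@(1,0) | pheromone: 1 1 0 0 0 / 11 0 0 0 0 / 0 0 0 0 0 / 0 0 0 0 0 / 0 0 0 0 0
t=3: a0@(1,0) a1@(1,0) a2@(1,0) | pheromone: 0 0 0 0 0 / 16 0 0 0 0 / 0 0 0 0 0 / 0 0 0 0 0 / 0 0 0 0 0
t=4: a0@(1,0) a1@(1,0) a2@(1,0) | pheromone: 0 0 0 0 0 / 21 0 0 0 0 / 0 0 0 0 0 / 0 0 0 0 0 / 0 0 0 0 0
t=5: a0@(1,0) a1@(1,0) a2@(1,0) | pheromone: 0 0 0 0 0 / 26 0 0 0 0 / 0 0 0 0 0 / 0 0 0 0 0 / 0 0 0 0 0
t=6: a0@(1,0) a1@(1,0) a2@(1,0) | pheromone: 0 0 0 0 0 / 31 0 0 0 0 / 0 0 0 0 0 / 0 0 0 0 0 / 0 0 0 0 0
t=7: a0@(1,0) a1@(1,0) a2@(1,0) | pheromone: 0 0 0 0 0 / 36 0 0 0 0 / 0 0 0 0 0 / 0 0 0 0 0 / 0 0 0 0 0
t=8: a0@(1,0) a1@(1,0) a2@(1,0) | pheromone: 0 0 0 0 0 / 41 0 0 0 0 / 0 0 0 0 0 / 0 0 0 0 0 / 0 0 0 0 0

yes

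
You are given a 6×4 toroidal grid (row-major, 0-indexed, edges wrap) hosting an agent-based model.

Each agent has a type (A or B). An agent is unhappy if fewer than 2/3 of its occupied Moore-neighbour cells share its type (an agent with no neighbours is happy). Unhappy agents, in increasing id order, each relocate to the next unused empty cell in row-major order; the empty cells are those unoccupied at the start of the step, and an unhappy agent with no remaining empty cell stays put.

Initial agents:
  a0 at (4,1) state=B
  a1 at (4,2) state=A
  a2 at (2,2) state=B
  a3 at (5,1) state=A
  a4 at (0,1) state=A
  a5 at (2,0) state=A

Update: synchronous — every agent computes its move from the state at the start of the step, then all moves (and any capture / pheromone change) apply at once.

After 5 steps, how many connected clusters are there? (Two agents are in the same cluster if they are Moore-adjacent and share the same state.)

4

t=1: a0@(0,0):B a1@(0,2):A a2@(2,2):B a3@(5,1):A a4@(0,1):A a5@(2,0):A
t=2: a0@(0,3):B a1@(0,2):A a2@(2,2):B a3@(5,1):A a4@(0,1):A a5@(2,0):A
t=3: a0@(0,0):B a1@(0,2):A a2@(2,2):B a3@(5,1):A a4@(0,1):A a5@(2,0):A
t=4: a0@(0,3):B a1@(0,2):A a2@(2,2):B a3@(5,1):A a4@(0,1):A a5@(2,0):A
t=5: a0@(0,0):B a1@(0,2):A a2@(2,2):B a3@(5,1):A a4@(0,1):A a5@(2,0):A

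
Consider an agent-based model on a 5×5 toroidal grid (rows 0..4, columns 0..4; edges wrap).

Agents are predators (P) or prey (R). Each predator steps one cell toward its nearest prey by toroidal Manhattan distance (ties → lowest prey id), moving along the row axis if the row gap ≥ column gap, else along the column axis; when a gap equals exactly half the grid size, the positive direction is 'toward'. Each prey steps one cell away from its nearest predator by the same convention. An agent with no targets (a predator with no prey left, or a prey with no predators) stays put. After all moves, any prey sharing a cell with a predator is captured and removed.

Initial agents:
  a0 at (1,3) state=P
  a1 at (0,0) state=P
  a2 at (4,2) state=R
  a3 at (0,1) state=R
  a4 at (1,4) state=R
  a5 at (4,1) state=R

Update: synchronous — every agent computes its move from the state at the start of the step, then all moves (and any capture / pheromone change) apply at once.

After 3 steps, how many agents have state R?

4

t=1: a0@(1,4):P a1@(0,1):P a2@(3,2):R a3@(0,2):R a4@(1,0):R a5@(3,1):R
t=2: a0@(1,0):P a1@(0,2):P a2@(2,2):R a3@(0,3):R a4@(1,1):R a5@(2,1):R
t=3: a0@(1,1):P a1@(0,3):P a2@(3,2):R a3@(0,4):R a4@(1,2):R a5@(3,1):R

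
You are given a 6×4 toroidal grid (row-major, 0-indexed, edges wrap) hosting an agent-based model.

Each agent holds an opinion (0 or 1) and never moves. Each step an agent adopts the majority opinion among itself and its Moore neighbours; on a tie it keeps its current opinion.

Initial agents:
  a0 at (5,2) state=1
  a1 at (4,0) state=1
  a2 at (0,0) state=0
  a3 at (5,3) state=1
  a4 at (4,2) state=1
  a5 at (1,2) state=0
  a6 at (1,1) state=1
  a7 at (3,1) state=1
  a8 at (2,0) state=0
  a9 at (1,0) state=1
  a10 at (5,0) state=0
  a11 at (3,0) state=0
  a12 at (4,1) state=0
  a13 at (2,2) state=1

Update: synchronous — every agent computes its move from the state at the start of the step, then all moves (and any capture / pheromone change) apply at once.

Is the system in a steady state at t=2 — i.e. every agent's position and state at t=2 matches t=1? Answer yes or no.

no

t=1: a0@(5,2):1 a1@(4,0):1 a2@(0,0):1 a3@(5,3):1 a4@(4,2):1 a5@(1,2):1 a6@(1,1):1 a7@(3,1):1 a8@(2,0):1 a9@(1,0):1 a10@(5,0):0 a11@(3,0):0 a12@(4,1):1 a13@(2,2):1
t=2: a0@(5,2):1 a1@(4,0):1 a2@(0,0):1 a3@(5,3):1 a4@(4,2):1 a5@(1,2):1 a6@(1,1):1 a7@(3,1):1 a8@(2,0):1 a9@(1,0):1 a10@(5,0):1 a11@(3,0):1 a12@(4,1):1 a13@(2,2):1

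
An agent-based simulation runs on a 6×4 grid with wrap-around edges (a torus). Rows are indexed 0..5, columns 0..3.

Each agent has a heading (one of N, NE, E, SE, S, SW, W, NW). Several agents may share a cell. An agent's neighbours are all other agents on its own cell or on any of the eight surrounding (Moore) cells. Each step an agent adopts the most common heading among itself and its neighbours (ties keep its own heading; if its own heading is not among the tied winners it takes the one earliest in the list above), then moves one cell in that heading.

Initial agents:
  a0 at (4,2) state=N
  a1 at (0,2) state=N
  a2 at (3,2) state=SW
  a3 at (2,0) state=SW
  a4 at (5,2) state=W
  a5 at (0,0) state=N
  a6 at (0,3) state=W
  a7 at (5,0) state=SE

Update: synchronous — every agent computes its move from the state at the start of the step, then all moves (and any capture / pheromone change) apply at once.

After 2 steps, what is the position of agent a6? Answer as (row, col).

(0, 1)

t=1: a0@(3,2):N a1@(0,1):W a2@(4,1):SW a3@(3,3):SW a4@(5,1):W a5@(5,0):N a6@(0,2):W a7@(0,1):SE
t=2: a0@(4,1):SW a1@(0,0):W a2@(3,1):N a3@(4,2):SW a4@(5,0):W a5@(5,3):W a6@(0,1):W a7@(0,0):W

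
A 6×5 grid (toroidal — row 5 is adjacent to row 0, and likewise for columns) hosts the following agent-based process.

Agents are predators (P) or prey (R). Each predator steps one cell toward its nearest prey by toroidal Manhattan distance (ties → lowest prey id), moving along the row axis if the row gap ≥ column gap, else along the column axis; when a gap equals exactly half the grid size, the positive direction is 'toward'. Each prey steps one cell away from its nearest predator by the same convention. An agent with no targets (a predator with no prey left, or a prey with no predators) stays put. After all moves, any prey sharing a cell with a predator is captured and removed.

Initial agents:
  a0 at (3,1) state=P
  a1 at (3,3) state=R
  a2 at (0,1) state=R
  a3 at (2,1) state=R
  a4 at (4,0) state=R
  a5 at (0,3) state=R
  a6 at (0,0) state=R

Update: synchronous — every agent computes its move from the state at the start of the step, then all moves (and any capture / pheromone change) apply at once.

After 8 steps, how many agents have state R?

6

t=1: a0@(2,1):P a1@(3,4):R a2@(5,1):R a3@(1,1):R a4@(5,0):R a5@(5,3):R a6@(5,0):R
t=2: a0@(1,1):P a1@(3,3):R a2@(4,1):R a3@(0,1):R a4@(4,0):R a5@(4,3):R a6@(4,0):R
t=3: a0@(0,1):P a1@(4,3):R a2@(3,1):R a3@(5,1):R a4@(3,0):R a5@(3,3):R a6@(3,0):R
t=4: a0@(5,1):P a1@(3,3):R a2@(2,1):R a3@(4,1):R a4@(2,0):R a5@(2,3):R a6@(2,0):R
t=5: a0@(4,1):P a1@(2,3):R a2@(1,1):R a3@(3,1):R a4@(1,0):R a5@(1,3):R a6@(1,0):R
t=6: a0@(3,1):P a1@(1,3):R a2@(0,1):R a3@(2,1):R a4@(0,0):R a5@(0,3):R a6@(0,0):R
t=7: a0@(2,1):P a1@(0,3):R a2@(5,1):R a3@(1,1):R a4@(5,0):R a5@(5,3):R a6@(5,0):R
t=8: a0@(1,1):P a1@(5,3):R a2@(4,1):R a3@(0,1):R a4@(4,0):R a5@(4,3):R a6@(4,0):R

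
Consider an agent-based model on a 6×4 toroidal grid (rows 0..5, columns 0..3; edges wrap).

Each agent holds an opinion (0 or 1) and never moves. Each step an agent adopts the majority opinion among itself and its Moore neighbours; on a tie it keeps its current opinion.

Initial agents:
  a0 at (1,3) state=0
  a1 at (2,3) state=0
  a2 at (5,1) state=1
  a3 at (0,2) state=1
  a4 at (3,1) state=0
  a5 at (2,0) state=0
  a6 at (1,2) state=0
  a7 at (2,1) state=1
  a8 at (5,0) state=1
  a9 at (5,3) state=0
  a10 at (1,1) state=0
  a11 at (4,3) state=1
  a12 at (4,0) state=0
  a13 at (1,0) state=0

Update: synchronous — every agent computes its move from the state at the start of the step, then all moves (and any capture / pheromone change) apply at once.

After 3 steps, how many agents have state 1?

t=1: a0@(1,3):0 a1@(2,3):0 a2@(5,1):1 a3@(0,2):0 a4@(3,1):0 a5@(2,0):0 a6@(1,2):0 a7@(2,1):0 a8@(5,0):1 a9@(5,3):1 a10@(1,1):0 a11@(4,3):1 a12@(4,0):0 a13@(1,0):0
t=2: a0@(1,3):0 a1@(2,3):0 a2@(5,1):1 a3@(0,2):0 a4@(3,1):0 a5@(2,0):0 a6@(1,2):0 a7@(2,1):0 a8@(5,0):1 a9@(5,3):1 a10@(1,1):0 a11@(4,3):1 a12@(4,0):1 a13@(1,0):0
t=3: (unchanged — steady state)

5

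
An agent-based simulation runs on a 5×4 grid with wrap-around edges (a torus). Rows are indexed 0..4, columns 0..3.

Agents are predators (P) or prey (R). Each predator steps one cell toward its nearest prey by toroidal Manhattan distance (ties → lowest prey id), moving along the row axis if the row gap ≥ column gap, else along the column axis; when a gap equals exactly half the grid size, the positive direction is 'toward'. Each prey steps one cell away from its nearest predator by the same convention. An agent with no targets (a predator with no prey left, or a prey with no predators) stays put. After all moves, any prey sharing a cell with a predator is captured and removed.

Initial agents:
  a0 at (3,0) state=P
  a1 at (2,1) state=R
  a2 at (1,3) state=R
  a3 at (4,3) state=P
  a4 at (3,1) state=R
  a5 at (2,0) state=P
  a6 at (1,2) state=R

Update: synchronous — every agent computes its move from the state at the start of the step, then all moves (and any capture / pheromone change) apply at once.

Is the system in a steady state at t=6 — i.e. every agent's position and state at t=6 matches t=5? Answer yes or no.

no

t=1: a0@(3,1):P a1@(2,2):R a2@(2,3):R a3@(0,3):P a4@(3,2):R a5@(2,1):P a6@(2,2):R
t=2: a0@(3,2):P a1@(2,3):R a2@(3,3):R a3@(1,3):P a4@(3,3):R a5@(2,2):P a6@(2,3):R
t=3: a0@(3,3):P a2@(3,0):R a3@(2,3):P a4@(3,0):R a5@(2,3):P
t=4: a0@(3,0):P a2@(3,1):R a3@(3,3):P a4@(3,1):R a5@(3,3):P
t=5: a0@(3,1):P a2@(3,2):R a3@(3,0):P a4@(3,2):R a5@(3,0):P
t=6: a0@(3,2):P a2@(3,3):R a3@(3,1):P a4@(3,3):R a5@(3,1):P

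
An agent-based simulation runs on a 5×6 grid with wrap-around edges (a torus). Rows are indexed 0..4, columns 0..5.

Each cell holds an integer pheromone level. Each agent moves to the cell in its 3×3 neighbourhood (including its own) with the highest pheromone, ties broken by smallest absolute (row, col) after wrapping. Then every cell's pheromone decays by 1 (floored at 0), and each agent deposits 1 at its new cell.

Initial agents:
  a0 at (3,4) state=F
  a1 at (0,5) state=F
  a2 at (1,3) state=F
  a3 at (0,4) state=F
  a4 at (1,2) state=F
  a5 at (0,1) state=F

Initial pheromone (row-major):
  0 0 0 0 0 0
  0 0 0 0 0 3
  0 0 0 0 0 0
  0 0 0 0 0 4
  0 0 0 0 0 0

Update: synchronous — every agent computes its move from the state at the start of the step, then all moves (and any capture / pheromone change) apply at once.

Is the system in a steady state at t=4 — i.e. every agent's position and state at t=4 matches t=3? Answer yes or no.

t=1: a0@(3,5) a1@(1,5) a2@(0,2) a3@(1,5) a4@(0,1) a5@(0,0) | pheromone: 1 1 1 0 0 0 / 0 0 0 0 0 4 / 0 0 0 0 0 0 / 0 0 0 0 0 4 / 0 0 0 0 0 0
t=2: a0@(3,5) a1@(1,5) a2@(0,1) a3@(1,5) a4@(0,0) a5@(1,5) | pheromone: 1 1 0 0 0 0 / 0 0 0 0 0 6 / 0 0 0 0 0 0 / 0 0 0 0 0 4 / 0 0 0 0 0 0
t=3: a0@(3,5) a1@(1,5) a2@(0,0) a3@(1,5) a4@(1,5) a5@(1,5) | pheromone: 1 0 0 0 0 0 / 0 0 0 0 0 9 / 0 0 0 0 0 0 / 0 0 0 0 0 4 / 0 0 0 0 0 0
t=4: a0@(3,5) a1@(1,5) a2@(1,5) a3@(1,5) a4@(1,5) a5@(1,5) | pheromone: 0 0 0 0 0 0 / 0 0 0 0 0 13 / 0 0 0 0 0 0 / 0 0 0 0 0 4 / 0 0 0 0 0 0

no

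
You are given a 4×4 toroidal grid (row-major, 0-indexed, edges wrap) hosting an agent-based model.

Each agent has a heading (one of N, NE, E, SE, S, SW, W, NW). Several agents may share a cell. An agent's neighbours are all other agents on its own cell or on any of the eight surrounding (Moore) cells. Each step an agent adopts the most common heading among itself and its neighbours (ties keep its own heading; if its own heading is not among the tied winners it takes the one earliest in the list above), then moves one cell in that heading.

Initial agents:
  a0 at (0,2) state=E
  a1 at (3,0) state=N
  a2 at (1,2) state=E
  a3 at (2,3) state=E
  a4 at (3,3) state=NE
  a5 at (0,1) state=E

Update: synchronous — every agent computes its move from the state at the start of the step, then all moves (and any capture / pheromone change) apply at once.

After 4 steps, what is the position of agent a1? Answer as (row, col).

t=1: a0@(0,3):E a1@(3,1):E a2@(1,3):E a3@(2,0):E a4@(3,0):E a5@(0,2):E
t=2: a0@(0,0):E a1@(3,2):E a2@(1,0):E a3@(2,1):E a4@(3,1):E a5@(0,3):E
t=3: a0@(0,1):E a1@(3,3):E a2@(1,1):E a3@(2,2):E a4@(3,2):E a5@(0,0):E
t=4: a0@(0,2):E a1@(3,0):E a2@(1,2):E a3@(2,3):E a4@(3,3):E a5@(0,1):E

(3, 0)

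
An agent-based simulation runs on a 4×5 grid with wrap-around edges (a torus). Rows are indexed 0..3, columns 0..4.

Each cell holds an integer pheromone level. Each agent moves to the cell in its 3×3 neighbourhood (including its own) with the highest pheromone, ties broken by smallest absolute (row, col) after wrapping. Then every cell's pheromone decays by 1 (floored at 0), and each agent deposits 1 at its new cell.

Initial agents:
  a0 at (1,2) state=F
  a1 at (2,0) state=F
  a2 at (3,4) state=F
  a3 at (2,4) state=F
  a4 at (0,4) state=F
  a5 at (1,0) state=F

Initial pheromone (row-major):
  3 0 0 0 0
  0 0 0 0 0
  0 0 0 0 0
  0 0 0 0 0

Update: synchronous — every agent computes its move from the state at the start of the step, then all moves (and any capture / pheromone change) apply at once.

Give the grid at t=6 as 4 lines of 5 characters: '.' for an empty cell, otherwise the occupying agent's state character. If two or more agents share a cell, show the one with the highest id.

t=1: a0@(0,1) a1@(1,0) a2@(0,0) a3@(1,0) a4@(0,0) a5@(0,0) | pheromone: 5 1 0 0 0 / 2 0 0 0 0 / 0 0 0 0 0 / 0 0 0 0 0
t=2: a0@(0,0) a1@(0,0) a2@(0,0) a3@(0,0) a4@(0,0) a5@(0,0) | pheromone: 10 0 0 0 0 / 1 0 0 0 0 / 0 0 0 0 0 / 0 0 0 0 0
t=3: a0@(0,0) a1@(0,0) a2@(0,0) a3@(0,0) a4@(0,0) a5@(0,0) | pheromone: 15 0 0 0 0 / 0 0 0 0 0 / 0 0 0 0 0 / 0 0 0 0 0
t=4: a0@(0,0) a1@(0,0) a2@(0,0) a3@(0,0) a4@(0,0) a5@(0,0) | pheromone: 20 0 0 0 0 / 0 0 0 0 0 / 0 0 0 0 0 / 0 0 0 0 0
t=5: a0@(0,0) a1@(0,0) a2@(0,0) a3@(0,0) a4@(0,0) a5@(0,0) | pheromone: 25 0 0 0 0 / 0 0 0 0 0 / 0 0 0 0 0 / 0 0 0 0 0
t=6: a0@(0,0) a1@(0,0) a2@(0,0) a3@(0,0) a4@(0,0) a5@(0,0) | pheromone: 30 0 0 0 0 / 0 0 0 0 0 / 0 0 0 0 0 / 0 0 0 0 0

F....
.....
.....
.....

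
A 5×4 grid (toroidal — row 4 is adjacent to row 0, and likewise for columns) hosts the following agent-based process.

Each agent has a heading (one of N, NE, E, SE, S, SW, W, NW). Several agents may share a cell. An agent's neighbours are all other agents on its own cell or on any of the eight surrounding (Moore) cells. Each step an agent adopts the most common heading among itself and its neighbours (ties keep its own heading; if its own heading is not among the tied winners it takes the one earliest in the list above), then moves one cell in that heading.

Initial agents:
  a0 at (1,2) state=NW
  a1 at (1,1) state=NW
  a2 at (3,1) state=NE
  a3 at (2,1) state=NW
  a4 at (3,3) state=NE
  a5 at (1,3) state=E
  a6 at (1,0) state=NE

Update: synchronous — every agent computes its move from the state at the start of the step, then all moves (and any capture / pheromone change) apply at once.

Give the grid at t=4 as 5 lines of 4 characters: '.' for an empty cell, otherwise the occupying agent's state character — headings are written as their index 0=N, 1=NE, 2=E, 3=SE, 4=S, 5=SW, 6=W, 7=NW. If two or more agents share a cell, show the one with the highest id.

t=1: a0@(0,1):NW a1@(0,0):NW a2@(2,2):NE a3@(1,0):NW a4@(2,0):NE a5@(1,0):E a6@(0,3):NW
t=2: a0@(4,0):NW a1@(4,3):NW a2@(1,3):NE a3@(0,3):NW a4@(1,1):NE a5@(0,3):NW a6@(4,2):NW
t=3: a0@(3,3):NW a1@(3,2):NW a2@(0,2):NW a3@(4,2):NW a4@(0,2):NE a5@(4,2):NW a6@(3,1):NW
t=4: a0@(2,2):NW a1@(2,1):NW a2@(4,1):NW a3@(3,1):NW a4@(4,1):NW a5@(3,1):NW a6@(2,0):NW

....
....
777.
.7..
.7..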